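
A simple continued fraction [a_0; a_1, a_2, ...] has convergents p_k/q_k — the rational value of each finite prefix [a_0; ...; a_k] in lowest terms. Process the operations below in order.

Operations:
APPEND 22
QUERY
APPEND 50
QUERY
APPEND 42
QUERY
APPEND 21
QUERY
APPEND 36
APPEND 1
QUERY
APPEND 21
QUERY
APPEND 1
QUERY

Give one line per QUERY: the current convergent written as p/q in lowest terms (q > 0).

22/1
1101/50
46264/2101
972645/44171
36034129/1636428
791778193/35957245
827812322/37593673

APPEND 22: p_0 = 22·1 + 0 = 22, q_0 = 22·0 + 1 = 1 → 22/1
APPEND 50: p_1 = 50·22 + 1 = 1101, q_1 = 50·1 + 0 = 50 → 1101/50
APPEND 42: p_2 = 42·1101 + 22 = 46264, q_2 = 42·50 + 1 = 2101 → 46264/2101
APPEND 21: p_3 = 21·46264 + 1101 = 972645, q_3 = 21·2101 + 50 = 44171 → 972645/44171
APPEND 36: p_4 = 36·972645 + 46264 = 35061484, q_4 = 36·44171 + 2101 = 1592257 → 35061484/1592257
APPEND 1: p_5 = 1·35061484 + 972645 = 36034129, q_5 = 1·1592257 + 44171 = 1636428 → 36034129/1636428
APPEND 21: p_6 = 21·36034129 + 35061484 = 791778193, q_6 = 21·1636428 + 1592257 = 35957245 → 791778193/35957245
APPEND 1: p_7 = 1·791778193 + 36034129 = 827812322, q_7 = 1·35957245 + 1636428 = 37593673 → 827812322/37593673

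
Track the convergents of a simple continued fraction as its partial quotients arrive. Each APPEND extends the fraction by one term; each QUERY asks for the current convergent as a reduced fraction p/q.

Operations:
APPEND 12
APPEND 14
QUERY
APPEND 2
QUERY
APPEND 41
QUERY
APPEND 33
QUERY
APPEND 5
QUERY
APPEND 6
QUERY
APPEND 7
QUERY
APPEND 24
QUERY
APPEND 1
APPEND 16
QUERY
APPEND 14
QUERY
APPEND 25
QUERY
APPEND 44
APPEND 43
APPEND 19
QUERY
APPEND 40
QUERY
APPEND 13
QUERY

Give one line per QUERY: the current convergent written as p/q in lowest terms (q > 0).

APPEND 12: p_0 = 12·1 + 0 = 12, q_0 = 12·0 + 1 = 1 → 12/1
APPEND 14: p_1 = 14·12 + 1 = 169, q_1 = 14·1 + 0 = 14 → 169/14
APPEND 2: p_2 = 2·169 + 12 = 350, q_2 = 2·14 + 1 = 29 → 350/29
APPEND 41: p_3 = 41·350 + 169 = 14519, q_3 = 41·29 + 14 = 1203 → 14519/1203
APPEND 33: p_4 = 33·14519 + 350 = 479477, q_4 = 33·1203 + 29 = 39728 → 479477/39728
APPEND 5: p_5 = 5·479477 + 14519 = 2411904, q_5 = 5·39728 + 1203 = 199843 → 2411904/199843
APPEND 6: p_6 = 6·2411904 + 479477 = 14950901, q_6 = 6·199843 + 39728 = 1238786 → 14950901/1238786
APPEND 7: p_7 = 7·14950901 + 2411904 = 107068211, q_7 = 7·1238786 + 199843 = 8871345 → 107068211/8871345
APPEND 24: p_8 = 24·107068211 + 14950901 = 2584587965, q_8 = 24·8871345 + 1238786 = 214151066 → 2584587965/214151066
APPEND 1: p_9 = 1·2584587965 + 107068211 = 2691656176, q_9 = 1·214151066 + 8871345 = 223022411 → 2691656176/223022411
APPEND 16: p_10 = 16·2691656176 + 2584587965 = 45651086781, q_10 = 16·223022411 + 214151066 = 3782509642 → 45651086781/3782509642
APPEND 14: p_11 = 14·45651086781 + 2691656176 = 641806871110, q_11 = 14·3782509642 + 223022411 = 53178157399 → 641806871110/53178157399
APPEND 25: p_12 = 25·641806871110 + 45651086781 = 16090822864531, q_12 = 25·53178157399 + 3782509642 = 1333236444617 → 16090822864531/1333236444617
APPEND 44: p_13 = 44·16090822864531 + 641806871110 = 708638012910474, q_13 = 44·1333236444617 + 53178157399 = 58715581720547 → 708638012910474/58715581720547
APPEND 43: p_14 = 43·708638012910474 + 16090822864531 = 30487525378014913, q_14 = 43·58715581720547 + 1333236444617 = 2526103250428138 → 30487525378014913/2526103250428138
APPEND 19: p_15 = 19·30487525378014913 + 708638012910474 = 579971620195193821, q_15 = 19·2526103250428138 + 58715581720547 = 48054677339855169 → 579971620195193821/48054677339855169
APPEND 40: p_16 = 40·579971620195193821 + 30487525378014913 = 23229352333185767753, q_16 = 40·48054677339855169 + 2526103250428138 = 1924713196844634898 → 23229352333185767753/1924713196844634898
APPEND 13: p_17 = 13·23229352333185767753 + 579971620195193821 = 302561551951610174610, q_17 = 13·1924713196844634898 + 48054677339855169 = 25069326236320108843 → 302561551951610174610/25069326236320108843

169/14
350/29
14519/1203
479477/39728
2411904/199843
14950901/1238786
107068211/8871345
2584587965/214151066
45651086781/3782509642
641806871110/53178157399
16090822864531/1333236444617
579971620195193821/48054677339855169
23229352333185767753/1924713196844634898
302561551951610174610/25069326236320108843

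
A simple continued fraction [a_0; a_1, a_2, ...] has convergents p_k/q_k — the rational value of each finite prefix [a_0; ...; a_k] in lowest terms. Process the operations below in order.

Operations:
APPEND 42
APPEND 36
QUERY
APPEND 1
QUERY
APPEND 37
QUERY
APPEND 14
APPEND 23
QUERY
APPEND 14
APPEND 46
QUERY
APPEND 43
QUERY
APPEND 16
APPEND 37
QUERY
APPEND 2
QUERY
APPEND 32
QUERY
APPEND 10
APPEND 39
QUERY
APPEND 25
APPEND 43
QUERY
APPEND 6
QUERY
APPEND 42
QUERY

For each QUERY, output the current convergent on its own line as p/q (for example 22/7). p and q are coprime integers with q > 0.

APPEND 42: p_0 = 42·1 + 0 = 42, q_0 = 42·0 + 1 = 1 → 42/1
APPEND 36: p_1 = 36·42 + 1 = 1513, q_1 = 36·1 + 0 = 36 → 1513/36
APPEND 1: p_2 = 1·1513 + 42 = 1555, q_2 = 1·36 + 1 = 37 → 1555/37
APPEND 37: p_3 = 37·1555 + 1513 = 59048, q_3 = 37·37 + 36 = 1405 → 59048/1405
APPEND 14: p_4 = 14·59048 + 1555 = 828227, q_4 = 14·1405 + 37 = 19707 → 828227/19707
APPEND 23: p_5 = 23·828227 + 59048 = 19108269, q_5 = 23·19707 + 1405 = 454666 → 19108269/454666
APPEND 14: p_6 = 14·19108269 + 828227 = 268343993, q_6 = 14·454666 + 19707 = 6385031 → 268343993/6385031
APPEND 46: p_7 = 46·268343993 + 19108269 = 12362931947, q_7 = 46·6385031 + 454666 = 294166092 → 12362931947/294166092
APPEND 43: p_8 = 43·12362931947 + 268343993 = 531874417714, q_8 = 43·294166092 + 6385031 = 12655526987 → 531874417714/12655526987
APPEND 16: p_9 = 16·531874417714 + 12362931947 = 8522353615371, q_9 = 16·12655526987 + 294166092 = 202782597884 → 8522353615371/202782597884
APPEND 37: p_10 = 37·8522353615371 + 531874417714 = 315858958186441, q_10 = 37·202782597884 + 12655526987 = 7515611648695 → 315858958186441/7515611648695
APPEND 2: p_11 = 2·315858958186441 + 8522353615371 = 640240269988253, q_11 = 2·7515611648695 + 202782597884 = 15234005895274 → 640240269988253/15234005895274
APPEND 32: p_12 = 32·640240269988253 + 315858958186441 = 20803547597810537, q_12 = 32·15234005895274 + 7515611648695 = 495003800297463 → 20803547597810537/495003800297463
APPEND 10: p_13 = 10·20803547597810537 + 640240269988253 = 208675716248093623, q_13 = 10·495003800297463 + 15234005895274 = 4965272008869904 → 208675716248093623/4965272008869904
APPEND 39: p_14 = 39·208675716248093623 + 20803547597810537 = 8159156481273461834, q_14 = 39·4965272008869904 + 495003800297463 = 194140612146223719 → 8159156481273461834/194140612146223719
APPEND 25: p_15 = 25·8159156481273461834 + 208675716248093623 = 204187587748084639473, q_15 = 25·194140612146223719 + 4965272008869904 = 4858480575664462879 → 204187587748084639473/4858480575664462879
APPEND 43: p_16 = 43·204187587748084639473 + 8159156481273461834 = 8788225429648912959173, q_16 = 43·4858480575664462879 + 194140612146223719 = 209108805365718127516 → 8788225429648912959173/209108805365718127516
APPEND 6: p_17 = 6·8788225429648912959173 + 204187587748084639473 = 52933540165641562394511, q_17 = 6·209108805365718127516 + 4858480575664462879 = 1259511312769973227975 → 52933540165641562394511/1259511312769973227975
APPEND 42: p_18 = 42·52933540165641562394511 + 8788225429648912959173 = 2231996912386594533528635, q_18 = 42·1259511312769973227975 + 209108805365718127516 = 53108583941704593702466 → 2231996912386594533528635/53108583941704593702466

1513/36
1555/37
59048/1405
19108269/454666
12362931947/294166092
531874417714/12655526987
315858958186441/7515611648695
640240269988253/15234005895274
20803547597810537/495003800297463
8159156481273461834/194140612146223719
8788225429648912959173/209108805365718127516
52933540165641562394511/1259511312769973227975
2231996912386594533528635/53108583941704593702466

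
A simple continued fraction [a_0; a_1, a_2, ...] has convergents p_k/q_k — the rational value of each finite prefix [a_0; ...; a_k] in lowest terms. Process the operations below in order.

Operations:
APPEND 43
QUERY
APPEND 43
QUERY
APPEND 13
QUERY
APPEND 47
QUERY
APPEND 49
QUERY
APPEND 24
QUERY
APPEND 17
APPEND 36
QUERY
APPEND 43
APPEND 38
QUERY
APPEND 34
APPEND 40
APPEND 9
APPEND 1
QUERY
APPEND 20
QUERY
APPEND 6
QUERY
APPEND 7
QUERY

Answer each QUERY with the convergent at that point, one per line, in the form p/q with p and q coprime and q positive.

43/1
1850/43
24093/560
1134221/26363
55600922/1292347
1335556349/31042691
820697675129/19075694075
1342705581072405/31208862500197
18334035364947744022/426142854281878787
383185907857659505177/8906491846702153650
2317449482510904775084/53865093934494800687
16605332285433992930765/385962149388165758459

APPEND 43: p_0 = 43·1 + 0 = 43, q_0 = 43·0 + 1 = 1 → 43/1
APPEND 43: p_1 = 43·43 + 1 = 1850, q_1 = 43·1 + 0 = 43 → 1850/43
APPEND 13: p_2 = 13·1850 + 43 = 24093, q_2 = 13·43 + 1 = 560 → 24093/560
APPEND 47: p_3 = 47·24093 + 1850 = 1134221, q_3 = 47·560 + 43 = 26363 → 1134221/26363
APPEND 49: p_4 = 49·1134221 + 24093 = 55600922, q_4 = 49·26363 + 560 = 1292347 → 55600922/1292347
APPEND 24: p_5 = 24·55600922 + 1134221 = 1335556349, q_5 = 24·1292347 + 26363 = 31042691 → 1335556349/31042691
APPEND 17: p_6 = 17·1335556349 + 55600922 = 22760058855, q_6 = 17·31042691 + 1292347 = 529018094 → 22760058855/529018094
APPEND 36: p_7 = 36·22760058855 + 1335556349 = 820697675129, q_7 = 36·529018094 + 31042691 = 19075694075 → 820697675129/19075694075
APPEND 43: p_8 = 43·820697675129 + 22760058855 = 35312760089402, q_8 = 43·19075694075 + 529018094 = 820783863319 → 35312760089402/820783863319
APPEND 38: p_9 = 38·35312760089402 + 820697675129 = 1342705581072405, q_9 = 38·820783863319 + 19075694075 = 31208862500197 → 1342705581072405/31208862500197
APPEND 34: p_10 = 34·1342705581072405 + 35312760089402 = 45687302516551172, q_10 = 34·31208862500197 + 820783863319 = 1061922108870017 → 45687302516551172/1061922108870017
APPEND 40: p_11 = 40·45687302516551172 + 1342705581072405 = 1828834806243119285, q_11 = 40·1061922108870017 + 31208862500197 = 42508093217300877 → 1828834806243119285/42508093217300877
APPEND 9: p_12 = 9·1828834806243119285 + 45687302516551172 = 16505200558704624737, q_12 = 9·42508093217300877 + 1061922108870017 = 383634761064577910 → 16505200558704624737/383634761064577910
APPEND 1: p_13 = 1·16505200558704624737 + 1828834806243119285 = 18334035364947744022, q_13 = 1·383634761064577910 + 42508093217300877 = 426142854281878787 → 18334035364947744022/426142854281878787
APPEND 20: p_14 = 20·18334035364947744022 + 16505200558704624737 = 383185907857659505177, q_14 = 20·426142854281878787 + 383634761064577910 = 8906491846702153650 → 383185907857659505177/8906491846702153650
APPEND 6: p_15 = 6·383185907857659505177 + 18334035364947744022 = 2317449482510904775084, q_15 = 6·8906491846702153650 + 426142854281878787 = 53865093934494800687 → 2317449482510904775084/53865093934494800687
APPEND 7: p_16 = 7·2317449482510904775084 + 383185907857659505177 = 16605332285433992930765, q_16 = 7·53865093934494800687 + 8906491846702153650 = 385962149388165758459 → 16605332285433992930765/385962149388165758459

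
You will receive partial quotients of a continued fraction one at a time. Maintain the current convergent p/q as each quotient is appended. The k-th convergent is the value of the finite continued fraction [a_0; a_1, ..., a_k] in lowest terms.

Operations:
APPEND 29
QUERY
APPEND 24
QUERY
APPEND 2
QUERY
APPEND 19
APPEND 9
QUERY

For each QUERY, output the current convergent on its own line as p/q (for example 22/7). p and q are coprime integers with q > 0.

APPEND 29: p_0 = 29·1 + 0 = 29, q_0 = 29·0 + 1 = 1 → 29/1
APPEND 24: p_1 = 24·29 + 1 = 697, q_1 = 24·1 + 0 = 24 → 697/24
APPEND 2: p_2 = 2·697 + 29 = 1423, q_2 = 2·24 + 1 = 49 → 1423/49
APPEND 19: p_3 = 19·1423 + 697 = 27734, q_3 = 19·49 + 24 = 955 → 27734/955
APPEND 9: p_4 = 9·27734 + 1423 = 251029, q_4 = 9·955 + 49 = 8644 → 251029/8644

29/1
697/24
1423/49
251029/8644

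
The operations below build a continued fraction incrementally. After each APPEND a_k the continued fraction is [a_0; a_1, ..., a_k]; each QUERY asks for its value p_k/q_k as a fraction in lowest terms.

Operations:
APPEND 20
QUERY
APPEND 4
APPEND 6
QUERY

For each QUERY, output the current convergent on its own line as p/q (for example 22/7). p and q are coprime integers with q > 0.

20/1
506/25

APPEND 20: p_0 = 20·1 + 0 = 20, q_0 = 20·0 + 1 = 1 → 20/1
APPEND 4: p_1 = 4·20 + 1 = 81, q_1 = 4·1 + 0 = 4 → 81/4
APPEND 6: p_2 = 6·81 + 20 = 506, q_2 = 6·4 + 1 = 25 → 506/25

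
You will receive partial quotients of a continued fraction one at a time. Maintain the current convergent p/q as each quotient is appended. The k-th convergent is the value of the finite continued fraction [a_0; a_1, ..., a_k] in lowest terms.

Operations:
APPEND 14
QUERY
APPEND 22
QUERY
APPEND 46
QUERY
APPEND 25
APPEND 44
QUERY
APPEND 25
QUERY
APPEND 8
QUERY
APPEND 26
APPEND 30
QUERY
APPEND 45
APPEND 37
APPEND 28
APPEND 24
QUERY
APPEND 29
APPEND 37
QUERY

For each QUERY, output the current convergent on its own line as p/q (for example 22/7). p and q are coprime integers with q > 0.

14/1
309/22
14228/1013
15678624/1116281
392321609/27932372
3154251496/224575257
2475240066646/176231246877
2780010867614759633/197930208117234296
2990011159757586924273/212881732952161573987

APPEND 14: p_0 = 14·1 + 0 = 14, q_0 = 14·0 + 1 = 1 → 14/1
APPEND 22: p_1 = 22·14 + 1 = 309, q_1 = 22·1 + 0 = 22 → 309/22
APPEND 46: p_2 = 46·309 + 14 = 14228, q_2 = 46·22 + 1 = 1013 → 14228/1013
APPEND 25: p_3 = 25·14228 + 309 = 356009, q_3 = 25·1013 + 22 = 25347 → 356009/25347
APPEND 44: p_4 = 44·356009 + 14228 = 15678624, q_4 = 44·25347 + 1013 = 1116281 → 15678624/1116281
APPEND 25: p_5 = 25·15678624 + 356009 = 392321609, q_5 = 25·1116281 + 25347 = 27932372 → 392321609/27932372
APPEND 8: p_6 = 8·392321609 + 15678624 = 3154251496, q_6 = 8·27932372 + 1116281 = 224575257 → 3154251496/224575257
APPEND 26: p_7 = 26·3154251496 + 392321609 = 82402860505, q_7 = 26·224575257 + 27932372 = 5866889054 → 82402860505/5866889054
APPEND 30: p_8 = 30·82402860505 + 3154251496 = 2475240066646, q_8 = 30·5866889054 + 224575257 = 176231246877 → 2475240066646/176231246877
APPEND 45: p_9 = 45·2475240066646 + 82402860505 = 111468205859575, q_9 = 45·176231246877 + 5866889054 = 7936272998519 → 111468205859575/7936272998519
APPEND 37: p_10 = 37·111468205859575 + 2475240066646 = 4126798856870921, q_10 = 37·7936272998519 + 176231246877 = 293818332192080 → 4126798856870921/293818332192080
APPEND 28: p_11 = 28·4126798856870921 + 111468205859575 = 115661836198245363, q_11 = 28·293818332192080 + 7936272998519 = 8234849574376759 → 115661836198245363/8234849574376759
APPEND 24: p_12 = 24·115661836198245363 + 4126798856870921 = 2780010867614759633, q_12 = 24·8234849574376759 + 293818332192080 = 197930208117234296 → 2780010867614759633/197930208117234296
APPEND 29: p_13 = 29·2780010867614759633 + 115661836198245363 = 80735976997026274720, q_13 = 29·197930208117234296 + 8234849574376759 = 5748210884974171343 → 80735976997026274720/5748210884974171343
APPEND 37: p_14 = 37·80735976997026274720 + 2780010867614759633 = 2990011159757586924273, q_14 = 37·5748210884974171343 + 197930208117234296 = 212881732952161573987 → 2990011159757586924273/212881732952161573987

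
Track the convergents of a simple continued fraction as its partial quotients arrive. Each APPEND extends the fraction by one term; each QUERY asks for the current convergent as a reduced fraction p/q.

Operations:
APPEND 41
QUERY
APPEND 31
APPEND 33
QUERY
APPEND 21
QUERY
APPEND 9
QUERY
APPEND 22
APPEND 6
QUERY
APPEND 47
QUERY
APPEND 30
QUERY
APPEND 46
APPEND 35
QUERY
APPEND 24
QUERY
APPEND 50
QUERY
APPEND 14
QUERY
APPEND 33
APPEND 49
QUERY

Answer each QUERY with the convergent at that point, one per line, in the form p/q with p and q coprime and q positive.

APPEND 41: p_0 = 41·1 + 0 = 41, q_0 = 41·0 + 1 = 1 → 41/1
APPEND 31: p_1 = 31·41 + 1 = 1272, q_1 = 31·1 + 0 = 31 → 1272/31
APPEND 33: p_2 = 33·1272 + 41 = 42017, q_2 = 33·31 + 1 = 1024 → 42017/1024
APPEND 21: p_3 = 21·42017 + 1272 = 883629, q_3 = 21·1024 + 31 = 21535 → 883629/21535
APPEND 9: p_4 = 9·883629 + 42017 = 7994678, q_4 = 9·21535 + 1024 = 194839 → 7994678/194839
APPEND 22: p_5 = 22·7994678 + 883629 = 176766545, q_5 = 22·194839 + 21535 = 4307993 → 176766545/4307993
APPEND 6: p_6 = 6·176766545 + 7994678 = 1068593948, q_6 = 6·4307993 + 194839 = 26042797 → 1068593948/26042797
APPEND 47: p_7 = 47·1068593948 + 176766545 = 50400682101, q_7 = 47·26042797 + 4307993 = 1228319452 → 50400682101/1228319452
APPEND 30: p_8 = 30·50400682101 + 1068593948 = 1513089056978, q_8 = 30·1228319452 + 26042797 = 36875626357 → 1513089056978/36875626357
APPEND 46: p_9 = 46·1513089056978 + 50400682101 = 69652497303089, q_9 = 46·36875626357 + 1228319452 = 1697507131874 → 69652497303089/1697507131874
APPEND 35: p_10 = 35·69652497303089 + 1513089056978 = 2439350494665093, q_10 = 35·1697507131874 + 36875626357 = 59449625241947 → 2439350494665093/59449625241947
APPEND 24: p_11 = 24·2439350494665093 + 69652497303089 = 58614064369265321, q_11 = 24·59449625241947 + 1697507131874 = 1428488512938602 → 58614064369265321/1428488512938602
APPEND 50: p_12 = 50·58614064369265321 + 2439350494665093 = 2933142568957931143, q_12 = 50·1428488512938602 + 59449625241947 = 71483875272172047 → 2933142568957931143/71483875272172047
APPEND 14: p_13 = 14·2933142568957931143 + 58614064369265321 = 41122610029780301323, q_13 = 14·71483875272172047 + 1428488512938602 = 1002202742323347260 → 41122610029780301323/1002202742323347260
APPEND 33: p_14 = 33·41122610029780301323 + 2933142568957931143 = 1359979273551707874802, q_14 = 33·1002202742323347260 + 71483875272172047 = 33144174371942631627 → 1359979273551707874802/33144174371942631627
APPEND 49: p_15 = 49·1359979273551707874802 + 41122610029780301323 = 66680107014063466166621, q_15 = 49·33144174371942631627 + 1002202742323347260 = 1625066746967512296983 → 66680107014063466166621/1625066746967512296983

41/1
42017/1024
883629/21535
7994678/194839
1068593948/26042797
50400682101/1228319452
1513089056978/36875626357
2439350494665093/59449625241947
58614064369265321/1428488512938602
2933142568957931143/71483875272172047
41122610029780301323/1002202742323347260
66680107014063466166621/1625066746967512296983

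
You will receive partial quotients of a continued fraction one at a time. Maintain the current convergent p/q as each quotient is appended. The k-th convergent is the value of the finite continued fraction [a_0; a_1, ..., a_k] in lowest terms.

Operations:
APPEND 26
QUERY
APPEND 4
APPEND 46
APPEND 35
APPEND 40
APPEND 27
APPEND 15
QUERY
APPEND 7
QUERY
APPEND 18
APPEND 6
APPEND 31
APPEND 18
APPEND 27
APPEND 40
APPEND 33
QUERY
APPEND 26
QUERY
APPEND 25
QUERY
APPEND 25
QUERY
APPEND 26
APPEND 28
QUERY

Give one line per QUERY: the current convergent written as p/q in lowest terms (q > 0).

APPEND 26: p_0 = 26·1 + 0 = 26, q_0 = 26·0 + 1 = 1 → 26/1
APPEND 4: p_1 = 4·26 + 1 = 105, q_1 = 4·1 + 0 = 4 → 105/4
APPEND 46: p_2 = 46·105 + 26 = 4856, q_2 = 46·4 + 1 = 185 → 4856/185
APPEND 35: p_3 = 35·4856 + 105 = 170065, q_3 = 35·185 + 4 = 6479 → 170065/6479
APPEND 40: p_4 = 40·170065 + 4856 = 6807456, q_4 = 40·6479 + 185 = 259345 → 6807456/259345
APPEND 27: p_5 = 27·6807456 + 170065 = 183971377, q_5 = 27·259345 + 6479 = 7008794 → 183971377/7008794
APPEND 15: p_6 = 15·183971377 + 6807456 = 2766378111, q_6 = 15·7008794 + 259345 = 105391255 → 2766378111/105391255
APPEND 7: p_7 = 7·2766378111 + 183971377 = 19548618154, q_7 = 7·105391255 + 7008794 = 744747579 → 19548618154/744747579
APPEND 18: p_8 = 18·19548618154 + 2766378111 = 354641504883, q_8 = 18·744747579 + 105391255 = 13510847677 → 354641504883/13510847677
APPEND 6: p_9 = 6·354641504883 + 19548618154 = 2147397647452, q_9 = 6·13510847677 + 744747579 = 81809833641 → 2147397647452/81809833641
APPEND 31: p_10 = 31·2147397647452 + 354641504883 = 66923968575895, q_10 = 31·81809833641 + 13510847677 = 2549615690548 → 66923968575895/2549615690548
APPEND 18: p_11 = 18·66923968575895 + 2147397647452 = 1206778832013562, q_11 = 18·2549615690548 + 81809833641 = 45974892263505 → 1206778832013562/45974892263505
APPEND 27: p_12 = 27·1206778832013562 + 66923968575895 = 32649952432942069, q_12 = 27·45974892263505 + 2549615690548 = 1243871706805183 → 32649952432942069/1243871706805183
APPEND 40: p_13 = 40·32649952432942069 + 1206778832013562 = 1307204876149696322, q_13 = 40·1243871706805183 + 45974892263505 = 49800843164470825 → 1307204876149696322/49800843164470825
APPEND 33: p_14 = 33·1307204876149696322 + 32649952432942069 = 43170410865372920695, q_14 = 33·49800843164470825 + 1243871706805183 = 1644671696134342408 → 43170410865372920695/1644671696134342408
APPEND 26: p_15 = 26·43170410865372920695 + 1307204876149696322 = 1123737887375845634392, q_15 = 26·1644671696134342408 + 49800843164470825 = 42811264942657373433 → 1123737887375845634392/42811264942657373433
APPEND 25: p_16 = 25·1123737887375845634392 + 43170410865372920695 = 28136617595261513780495, q_16 = 25·42811264942657373433 + 1644671696134342408 = 1071926295262568678233 → 28136617595261513780495/1071926295262568678233
APPEND 25: p_17 = 25·28136617595261513780495 + 1123737887375845634392 = 704539177768913690146767, q_17 = 25·1071926295262568678233 + 42811264942657373433 = 26840968646506874329258 → 704539177768913690146767/26840968646506874329258
APPEND 26: p_18 = 26·704539177768913690146767 + 28136617595261513780495 = 18346155239587017457596437, q_18 = 26·26840968646506874329258 + 1071926295262568678233 = 698937111104441301238941 → 18346155239587017457596437/698937111104441301238941
APPEND 28: p_19 = 28·18346155239587017457596437 + 704539177768913690146767 = 514396885886205402502847003, q_19 = 28·698937111104441301238941 + 26840968646506874329258 = 19597080079570863309019606 → 514396885886205402502847003/19597080079570863309019606

26/1
2766378111/105391255
19548618154/744747579
43170410865372920695/1644671696134342408
1123737887375845634392/42811264942657373433
28136617595261513780495/1071926295262568678233
704539177768913690146767/26840968646506874329258
514396885886205402502847003/19597080079570863309019606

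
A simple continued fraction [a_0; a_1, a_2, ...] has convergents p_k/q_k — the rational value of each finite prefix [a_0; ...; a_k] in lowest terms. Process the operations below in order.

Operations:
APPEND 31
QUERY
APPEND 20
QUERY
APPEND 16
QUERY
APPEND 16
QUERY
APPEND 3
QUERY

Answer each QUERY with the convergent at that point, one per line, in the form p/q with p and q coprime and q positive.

APPEND 31: p_0 = 31·1 + 0 = 31, q_0 = 31·0 + 1 = 1 → 31/1
APPEND 20: p_1 = 20·31 + 1 = 621, q_1 = 20·1 + 0 = 20 → 621/20
APPEND 16: p_2 = 16·621 + 31 = 9967, q_2 = 16·20 + 1 = 321 → 9967/321
APPEND 16: p_3 = 16·9967 + 621 = 160093, q_3 = 16·321 + 20 = 5156 → 160093/5156
APPEND 3: p_4 = 3·160093 + 9967 = 490246, q_4 = 3·5156 + 321 = 15789 → 490246/15789

31/1
621/20
9967/321
160093/5156
490246/15789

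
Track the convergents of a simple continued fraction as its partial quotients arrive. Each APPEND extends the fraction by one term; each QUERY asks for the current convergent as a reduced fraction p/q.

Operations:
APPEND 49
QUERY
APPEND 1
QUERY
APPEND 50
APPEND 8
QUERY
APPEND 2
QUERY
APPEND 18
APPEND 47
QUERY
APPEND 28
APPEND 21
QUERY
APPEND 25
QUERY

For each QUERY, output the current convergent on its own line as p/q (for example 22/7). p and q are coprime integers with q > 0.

49/1
50/1
20442/409
43433/869
37748525/755266
22250728181/445188745
557325965461/11150882124

APPEND 49: p_0 = 49·1 + 0 = 49, q_0 = 49·0 + 1 = 1 → 49/1
APPEND 1: p_1 = 1·49 + 1 = 50, q_1 = 1·1 + 0 = 1 → 50/1
APPEND 50: p_2 = 50·50 + 49 = 2549, q_2 = 50·1 + 1 = 51 → 2549/51
APPEND 8: p_3 = 8·2549 + 50 = 20442, q_3 = 8·51 + 1 = 409 → 20442/409
APPEND 2: p_4 = 2·20442 + 2549 = 43433, q_4 = 2·409 + 51 = 869 → 43433/869
APPEND 18: p_5 = 18·43433 + 20442 = 802236, q_5 = 18·869 + 409 = 16051 → 802236/16051
APPEND 47: p_6 = 47·802236 + 43433 = 37748525, q_6 = 47·16051 + 869 = 755266 → 37748525/755266
APPEND 28: p_7 = 28·37748525 + 802236 = 1057760936, q_7 = 28·755266 + 16051 = 21163499 → 1057760936/21163499
APPEND 21: p_8 = 21·1057760936 + 37748525 = 22250728181, q_8 = 21·21163499 + 755266 = 445188745 → 22250728181/445188745
APPEND 25: p_9 = 25·22250728181 + 1057760936 = 557325965461, q_9 = 25·445188745 + 21163499 = 11150882124 → 557325965461/11150882124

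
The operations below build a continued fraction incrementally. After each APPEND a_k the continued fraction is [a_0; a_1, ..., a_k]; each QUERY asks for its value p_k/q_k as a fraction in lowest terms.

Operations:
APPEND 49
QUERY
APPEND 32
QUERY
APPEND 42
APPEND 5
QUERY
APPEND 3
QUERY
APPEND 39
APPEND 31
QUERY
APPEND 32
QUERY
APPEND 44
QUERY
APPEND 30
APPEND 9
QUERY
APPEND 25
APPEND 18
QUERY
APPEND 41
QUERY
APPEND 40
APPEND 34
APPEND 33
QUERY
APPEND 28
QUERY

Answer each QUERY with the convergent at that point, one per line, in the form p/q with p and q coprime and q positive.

49/1
1569/32
331304/6757
1059859/21616
1292699814/26364827
41408059853/844524245
1823247333346/37185431607
494472699875443/10084852683702
223992486548908987/4568363894853792
9196108504830214775/187556157413570477
413644209180027069572976/8436342216866154460997
11594561376460374533257661/236473001326864619356041

APPEND 49: p_0 = 49·1 + 0 = 49, q_0 = 49·0 + 1 = 1 → 49/1
APPEND 32: p_1 = 32·49 + 1 = 1569, q_1 = 32·1 + 0 = 32 → 1569/32
APPEND 42: p_2 = 42·1569 + 49 = 65947, q_2 = 42·32 + 1 = 1345 → 65947/1345
APPEND 5: p_3 = 5·65947 + 1569 = 331304, q_3 = 5·1345 + 32 = 6757 → 331304/6757
APPEND 3: p_4 = 3·331304 + 65947 = 1059859, q_4 = 3·6757 + 1345 = 21616 → 1059859/21616
APPEND 39: p_5 = 39·1059859 + 331304 = 41665805, q_5 = 39·21616 + 6757 = 849781 → 41665805/849781
APPEND 31: p_6 = 31·41665805 + 1059859 = 1292699814, q_6 = 31·849781 + 21616 = 26364827 → 1292699814/26364827
APPEND 32: p_7 = 32·1292699814 + 41665805 = 41408059853, q_7 = 32·26364827 + 849781 = 844524245 → 41408059853/844524245
APPEND 44: p_8 = 44·41408059853 + 1292699814 = 1823247333346, q_8 = 44·844524245 + 26364827 = 37185431607 → 1823247333346/37185431607
APPEND 30: p_9 = 30·1823247333346 + 41408059853 = 54738828060233, q_9 = 30·37185431607 + 844524245 = 1116407472455 → 54738828060233/1116407472455
APPEND 9: p_10 = 9·54738828060233 + 1823247333346 = 494472699875443, q_10 = 9·1116407472455 + 37185431607 = 10084852683702 → 494472699875443/10084852683702
APPEND 25: p_11 = 25·494472699875443 + 54738828060233 = 12416556324946308, q_11 = 25·10084852683702 + 1116407472455 = 253237724565005 → 12416556324946308/253237724565005
APPEND 18: p_12 = 18·12416556324946308 + 494472699875443 = 223992486548908987, q_12 = 18·253237724565005 + 10084852683702 = 4568363894853792 → 223992486548908987/4568363894853792
APPEND 41: p_13 = 41·223992486548908987 + 12416556324946308 = 9196108504830214775, q_13 = 41·4568363894853792 + 253237724565005 = 187556157413570477 → 9196108504830214775/187556157413570477
APPEND 40: p_14 = 40·9196108504830214775 + 223992486548908987 = 368068332679757499987, q_14 = 40·187556157413570477 + 4568363894853792 = 7506814660437672872 → 368068332679757499987/7506814660437672872
APPEND 34: p_15 = 34·368068332679757499987 + 9196108504830214775 = 12523519419616585214333, q_15 = 34·7506814660437672872 + 187556157413570477 = 255419254612294448125 → 12523519419616585214333/255419254612294448125
APPEND 33: p_16 = 33·12523519419616585214333 + 368068332679757499987 = 413644209180027069572976, q_16 = 33·255419254612294448125 + 7506814660437672872 = 8436342216866154460997 → 413644209180027069572976/8436342216866154460997
APPEND 28: p_17 = 28·413644209180027069572976 + 12523519419616585214333 = 11594561376460374533257661, q_17 = 28·8436342216866154460997 + 255419254612294448125 = 236473001326864619356041 → 11594561376460374533257661/236473001326864619356041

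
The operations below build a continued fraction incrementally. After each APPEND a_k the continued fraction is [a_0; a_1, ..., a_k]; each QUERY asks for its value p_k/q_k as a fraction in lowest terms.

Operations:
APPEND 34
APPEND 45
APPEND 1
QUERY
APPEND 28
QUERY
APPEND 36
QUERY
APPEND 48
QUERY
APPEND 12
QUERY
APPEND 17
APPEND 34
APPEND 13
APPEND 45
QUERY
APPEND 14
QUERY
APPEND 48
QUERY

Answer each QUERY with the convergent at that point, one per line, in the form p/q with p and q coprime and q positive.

APPEND 34: p_0 = 34·1 + 0 = 34, q_0 = 34·0 + 1 = 1 → 34/1
APPEND 45: p_1 = 45·34 + 1 = 1531, q_1 = 45·1 + 0 = 45 → 1531/45
APPEND 1: p_2 = 1·1531 + 34 = 1565, q_2 = 1·45 + 1 = 46 → 1565/46
APPEND 28: p_3 = 28·1565 + 1531 = 45351, q_3 = 28·46 + 45 = 1333 → 45351/1333
APPEND 36: p_4 = 36·45351 + 1565 = 1634201, q_4 = 36·1333 + 46 = 48034 → 1634201/48034
APPEND 48: p_5 = 48·1634201 + 45351 = 78486999, q_5 = 48·48034 + 1333 = 2306965 → 78486999/2306965
APPEND 12: p_6 = 12·78486999 + 1634201 = 943478189, q_6 = 12·2306965 + 48034 = 27731614 → 943478189/27731614
APPEND 17: p_7 = 17·943478189 + 78486999 = 16117616212, q_7 = 17·27731614 + 2306965 = 473744403 → 16117616212/473744403
APPEND 34: p_8 = 34·16117616212 + 943478189 = 548942429397, q_8 = 34·473744403 + 27731614 = 16135041316 → 548942429397/16135041316
APPEND 13: p_9 = 13·548942429397 + 16117616212 = 7152369198373, q_9 = 13·16135041316 + 473744403 = 210229281511 → 7152369198373/210229281511
APPEND 45: p_10 = 45·7152369198373 + 548942429397 = 322405556356182, q_10 = 45·210229281511 + 16135041316 = 9476452709311 → 322405556356182/9476452709311
APPEND 14: p_11 = 14·322405556356182 + 7152369198373 = 4520830158184921, q_11 = 14·9476452709311 + 210229281511 = 132880567211865 → 4520830158184921/132880567211865
APPEND 48: p_12 = 48·4520830158184921 + 322405556356182 = 217322253149232390, q_12 = 48·132880567211865 + 9476452709311 = 6387743678878831 → 217322253149232390/6387743678878831

1565/46
45351/1333
1634201/48034
78486999/2306965
943478189/27731614
322405556356182/9476452709311
4520830158184921/132880567211865
217322253149232390/6387743678878831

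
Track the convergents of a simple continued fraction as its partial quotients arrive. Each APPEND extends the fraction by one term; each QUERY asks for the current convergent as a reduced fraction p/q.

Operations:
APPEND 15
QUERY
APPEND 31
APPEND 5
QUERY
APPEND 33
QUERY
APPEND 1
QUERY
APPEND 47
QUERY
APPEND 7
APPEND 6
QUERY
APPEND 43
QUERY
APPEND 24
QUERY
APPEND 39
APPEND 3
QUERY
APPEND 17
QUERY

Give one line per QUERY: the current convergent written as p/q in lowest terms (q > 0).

15/1
2345/156
77851/5179
80196/5335
3847063/255924
165904885/11036742
7160919692/476376709
172027977493/11444077758
20320784103250/1351830305571
352169581797169/23427910603978

APPEND 15: p_0 = 15·1 + 0 = 15, q_0 = 15·0 + 1 = 1 → 15/1
APPEND 31: p_1 = 31·15 + 1 = 466, q_1 = 31·1 + 0 = 31 → 466/31
APPEND 5: p_2 = 5·466 + 15 = 2345, q_2 = 5·31 + 1 = 156 → 2345/156
APPEND 33: p_3 = 33·2345 + 466 = 77851, q_3 = 33·156 + 31 = 5179 → 77851/5179
APPEND 1: p_4 = 1·77851 + 2345 = 80196, q_4 = 1·5179 + 156 = 5335 → 80196/5335
APPEND 47: p_5 = 47·80196 + 77851 = 3847063, q_5 = 47·5335 + 5179 = 255924 → 3847063/255924
APPEND 7: p_6 = 7·3847063 + 80196 = 27009637, q_6 = 7·255924 + 5335 = 1796803 → 27009637/1796803
APPEND 6: p_7 = 6·27009637 + 3847063 = 165904885, q_7 = 6·1796803 + 255924 = 11036742 → 165904885/11036742
APPEND 43: p_8 = 43·165904885 + 27009637 = 7160919692, q_8 = 43·11036742 + 1796803 = 476376709 → 7160919692/476376709
APPEND 24: p_9 = 24·7160919692 + 165904885 = 172027977493, q_9 = 24·476376709 + 11036742 = 11444077758 → 172027977493/11444077758
APPEND 39: p_10 = 39·172027977493 + 7160919692 = 6716252041919, q_10 = 39·11444077758 + 476376709 = 446795409271 → 6716252041919/446795409271
APPEND 3: p_11 = 3·6716252041919 + 172027977493 = 20320784103250, q_11 = 3·446795409271 + 11444077758 = 1351830305571 → 20320784103250/1351830305571
APPEND 17: p_12 = 17·20320784103250 + 6716252041919 = 352169581797169, q_12 = 17·1351830305571 + 446795409271 = 23427910603978 → 352169581797169/23427910603978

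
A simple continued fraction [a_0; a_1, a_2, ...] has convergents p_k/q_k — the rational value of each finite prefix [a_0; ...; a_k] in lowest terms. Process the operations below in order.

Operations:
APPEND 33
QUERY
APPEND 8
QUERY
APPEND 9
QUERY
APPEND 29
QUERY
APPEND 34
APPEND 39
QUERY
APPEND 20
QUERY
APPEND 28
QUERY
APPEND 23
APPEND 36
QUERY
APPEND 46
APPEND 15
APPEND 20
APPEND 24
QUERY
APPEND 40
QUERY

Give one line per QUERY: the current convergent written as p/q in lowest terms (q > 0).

APPEND 33: p_0 = 33·1 + 0 = 33, q_0 = 33·0 + 1 = 1 → 33/1
APPEND 8: p_1 = 8·33 + 1 = 265, q_1 = 8·1 + 0 = 8 → 265/8
APPEND 9: p_2 = 9·265 + 33 = 2418, q_2 = 9·8 + 1 = 73 → 2418/73
APPEND 29: p_3 = 29·2418 + 265 = 70387, q_3 = 29·73 + 8 = 2125 → 70387/2125
APPEND 34: p_4 = 34·70387 + 2418 = 2395576, q_4 = 34·2125 + 73 = 72323 → 2395576/72323
APPEND 39: p_5 = 39·2395576 + 70387 = 93497851, q_5 = 39·72323 + 2125 = 2822722 → 93497851/2822722
APPEND 20: p_6 = 20·93497851 + 2395576 = 1872352596, q_6 = 20·2822722 + 72323 = 56526763 → 1872352596/56526763
APPEND 28: p_7 = 28·1872352596 + 93497851 = 52519370539, q_7 = 28·56526763 + 2822722 = 1585572086 → 52519370539/1585572086
APPEND 23: p_8 = 23·52519370539 + 1872352596 = 1209817874993, q_8 = 23·1585572086 + 56526763 = 36524684741 → 1209817874993/36524684741
APPEND 36: p_9 = 36·1209817874993 + 52519370539 = 43605962870287, q_9 = 36·36524684741 + 1585572086 = 1316474222762 → 43605962870287/1316474222762
APPEND 46: p_10 = 46·43605962870287 + 1209817874993 = 2007084109908195, q_10 = 46·1316474222762 + 36524684741 = 60594338931793 → 2007084109908195/60594338931793
APPEND 15: p_11 = 15·2007084109908195 + 43605962870287 = 30149867611493212, q_11 = 15·60594338931793 + 1316474222762 = 910231558199657 → 30149867611493212/910231558199657
APPEND 20: p_12 = 20·30149867611493212 + 2007084109908195 = 605004436339772435, q_12 = 20·910231558199657 + 60594338931793 = 18265225502924933 → 605004436339772435/18265225502924933
APPEND 24: p_13 = 24·605004436339772435 + 30149867611493212 = 14550256339766031652, q_13 = 24·18265225502924933 + 910231558199657 = 439275643628398049 → 14550256339766031652/439275643628398049
APPEND 40: p_14 = 40·14550256339766031652 + 605004436339772435 = 582615258026981038515, q_14 = 40·439275643628398049 + 18265225502924933 = 17589290970638846893 → 582615258026981038515/17589290970638846893

33/1
265/8
2418/73
70387/2125
93497851/2822722
1872352596/56526763
52519370539/1585572086
43605962870287/1316474222762
14550256339766031652/439275643628398049
582615258026981038515/17589290970638846893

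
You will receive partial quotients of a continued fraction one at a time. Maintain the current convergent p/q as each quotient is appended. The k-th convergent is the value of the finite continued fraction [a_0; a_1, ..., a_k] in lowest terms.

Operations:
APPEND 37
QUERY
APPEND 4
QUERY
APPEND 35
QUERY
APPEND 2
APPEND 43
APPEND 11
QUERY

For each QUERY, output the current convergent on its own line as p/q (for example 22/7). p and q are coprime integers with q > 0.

37/1
149/4
5252/141
5107294/137115

APPEND 37: p_0 = 37·1 + 0 = 37, q_0 = 37·0 + 1 = 1 → 37/1
APPEND 4: p_1 = 4·37 + 1 = 149, q_1 = 4·1 + 0 = 4 → 149/4
APPEND 35: p_2 = 35·149 + 37 = 5252, q_2 = 35·4 + 1 = 141 → 5252/141
APPEND 2: p_3 = 2·5252 + 149 = 10653, q_3 = 2·141 + 4 = 286 → 10653/286
APPEND 43: p_4 = 43·10653 + 5252 = 463331, q_4 = 43·286 + 141 = 12439 → 463331/12439
APPEND 11: p_5 = 11·463331 + 10653 = 5107294, q_5 = 11·12439 + 286 = 137115 → 5107294/137115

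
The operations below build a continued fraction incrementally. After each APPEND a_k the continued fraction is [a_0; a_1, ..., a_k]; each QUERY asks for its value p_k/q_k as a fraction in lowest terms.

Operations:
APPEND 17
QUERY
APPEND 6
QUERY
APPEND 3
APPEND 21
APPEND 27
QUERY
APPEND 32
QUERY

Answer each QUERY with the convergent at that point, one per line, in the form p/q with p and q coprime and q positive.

APPEND 17: p_0 = 17·1 + 0 = 17, q_0 = 17·0 + 1 = 1 → 17/1
APPEND 6: p_1 = 6·17 + 1 = 103, q_1 = 6·1 + 0 = 6 → 103/6
APPEND 3: p_2 = 3·103 + 17 = 326, q_2 = 3·6 + 1 = 19 → 326/19
APPEND 21: p_3 = 21·326 + 103 = 6949, q_3 = 21·19 + 6 = 405 → 6949/405
APPEND 27: p_4 = 27·6949 + 326 = 187949, q_4 = 27·405 + 19 = 10954 → 187949/10954
APPEND 32: p_5 = 32·187949 + 6949 = 6021317, q_5 = 32·10954 + 405 = 350933 → 6021317/350933

17/1
103/6
187949/10954
6021317/350933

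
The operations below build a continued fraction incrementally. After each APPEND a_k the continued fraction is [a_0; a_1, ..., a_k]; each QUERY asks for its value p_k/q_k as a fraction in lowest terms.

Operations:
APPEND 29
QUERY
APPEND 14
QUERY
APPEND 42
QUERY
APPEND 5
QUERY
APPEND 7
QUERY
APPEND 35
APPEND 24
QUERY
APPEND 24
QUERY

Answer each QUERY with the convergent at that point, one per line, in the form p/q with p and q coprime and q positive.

29/1
407/14
17123/589
86022/2959
619277/21302
522876485/17985998
12570796357/432412481

APPEND 29: p_0 = 29·1 + 0 = 29, q_0 = 29·0 + 1 = 1 → 29/1
APPEND 14: p_1 = 14·29 + 1 = 407, q_1 = 14·1 + 0 = 14 → 407/14
APPEND 42: p_2 = 42·407 + 29 = 17123, q_2 = 42·14 + 1 = 589 → 17123/589
APPEND 5: p_3 = 5·17123 + 407 = 86022, q_3 = 5·589 + 14 = 2959 → 86022/2959
APPEND 7: p_4 = 7·86022 + 17123 = 619277, q_4 = 7·2959 + 589 = 21302 → 619277/21302
APPEND 35: p_5 = 35·619277 + 86022 = 21760717, q_5 = 35·21302 + 2959 = 748529 → 21760717/748529
APPEND 24: p_6 = 24·21760717 + 619277 = 522876485, q_6 = 24·748529 + 21302 = 17985998 → 522876485/17985998
APPEND 24: p_7 = 24·522876485 + 21760717 = 12570796357, q_7 = 24·17985998 + 748529 = 432412481 → 12570796357/432412481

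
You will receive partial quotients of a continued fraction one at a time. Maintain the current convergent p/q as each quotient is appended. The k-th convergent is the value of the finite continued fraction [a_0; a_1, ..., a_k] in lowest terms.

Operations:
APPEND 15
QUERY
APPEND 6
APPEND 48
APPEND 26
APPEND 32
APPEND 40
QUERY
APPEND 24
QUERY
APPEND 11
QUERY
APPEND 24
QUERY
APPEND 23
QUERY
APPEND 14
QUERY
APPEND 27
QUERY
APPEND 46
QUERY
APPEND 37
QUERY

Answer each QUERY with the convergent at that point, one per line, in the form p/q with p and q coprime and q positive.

APPEND 15: p_0 = 15·1 + 0 = 15, q_0 = 15·0 + 1 = 1 → 15/1
APPEND 6: p_1 = 6·15 + 1 = 91, q_1 = 6·1 + 0 = 6 → 91/6
APPEND 48: p_2 = 48·91 + 15 = 4383, q_2 = 48·6 + 1 = 289 → 4383/289
APPEND 26: p_3 = 26·4383 + 91 = 114049, q_3 = 26·289 + 6 = 7520 → 114049/7520
APPEND 32: p_4 = 32·114049 + 4383 = 3653951, q_4 = 32·7520 + 289 = 240929 → 3653951/240929
APPEND 40: p_5 = 40·3653951 + 114049 = 146272089, q_5 = 40·240929 + 7520 = 9644680 → 146272089/9644680
APPEND 24: p_6 = 24·146272089 + 3653951 = 3514184087, q_6 = 24·9644680 + 240929 = 231713249 → 3514184087/231713249
APPEND 11: p_7 = 11·3514184087 + 146272089 = 38802297046, q_7 = 11·231713249 + 9644680 = 2558490419 → 38802297046/2558490419
APPEND 24: p_8 = 24·38802297046 + 3514184087 = 934769313191, q_8 = 24·2558490419 + 231713249 = 61635483305 → 934769313191/61635483305
APPEND 23: p_9 = 23·934769313191 + 38802297046 = 21538496500439, q_9 = 23·61635483305 + 2558490419 = 1420174606434 → 21538496500439/1420174606434
APPEND 14: p_10 = 14·21538496500439 + 934769313191 = 302473720319337, q_10 = 14·1420174606434 + 61635483305 = 19944079973381 → 302473720319337/19944079973381
APPEND 27: p_11 = 27·302473720319337 + 21538496500439 = 8188328945122538, q_11 = 27·19944079973381 + 1420174606434 = 539910333887721 → 8188328945122538/539910333887721
APPEND 46: p_12 = 46·8188328945122538 + 302473720319337 = 376965605195956085, q_12 = 46·539910333887721 + 19944079973381 = 24855819438808547 → 376965605195956085/24855819438808547
APPEND 37: p_13 = 37·376965605195956085 + 8188328945122538 = 13955915721195497683, q_13 = 37·24855819438808547 + 539910333887721 = 920205229569803960 → 13955915721195497683/920205229569803960

15/1
146272089/9644680
3514184087/231713249
38802297046/2558490419
934769313191/61635483305
21538496500439/1420174606434
302473720319337/19944079973381
8188328945122538/539910333887721
376965605195956085/24855819438808547
13955915721195497683/920205229569803960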